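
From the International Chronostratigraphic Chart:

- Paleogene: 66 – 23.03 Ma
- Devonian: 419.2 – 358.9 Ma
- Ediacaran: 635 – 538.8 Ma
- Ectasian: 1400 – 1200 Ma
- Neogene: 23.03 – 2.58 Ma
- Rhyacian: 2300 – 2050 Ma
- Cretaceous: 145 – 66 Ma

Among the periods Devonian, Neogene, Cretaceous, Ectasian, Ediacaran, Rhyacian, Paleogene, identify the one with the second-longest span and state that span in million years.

Ectasian, 200 million years

Start − end for each: Devonian 419.2 − 358.9 = 60.3; Neogene 23.03 − 2.58 = 20.45; Cretaceous 145 − 66 = 79; Ectasian 1400 − 1200 = 200; Ediacaran 635 − 538.8 = 96.2; Rhyacian 2300 − 2050 = 250; Paleogene 66 − 23.03 = 42.97.
Ranking these from longest: Rhyacian > Ectasian > Ediacaran > Cretaceous > Devonian > Paleogene > Neogene.
Position 2 in that ranking is Ectasian, which lasted 200 Myr.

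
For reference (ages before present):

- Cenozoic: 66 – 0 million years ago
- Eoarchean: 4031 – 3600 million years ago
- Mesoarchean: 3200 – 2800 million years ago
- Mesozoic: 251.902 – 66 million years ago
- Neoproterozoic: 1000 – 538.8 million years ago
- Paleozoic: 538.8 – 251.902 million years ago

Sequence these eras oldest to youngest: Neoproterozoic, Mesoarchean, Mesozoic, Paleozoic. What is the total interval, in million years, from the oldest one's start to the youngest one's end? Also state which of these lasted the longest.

Mesoarchean → Neoproterozoic → Paleozoic → Mesozoic; total span 3134 Myr; longest is Neoproterozoic

Start ages (Ma): Mesoarchean 3200, Neoproterozoic 1000, Paleozoic 538.8, Mesozoic 251.902.
Ordered oldest to youngest: Mesoarchean, Neoproterozoic, Paleozoic, Mesozoic.
Span = 3200 − 66 = 3134 Myr.
Durations: Mesozoic 185.902, Neoproterozoic 461.2, Paleozoic 286.898, Mesoarchean 400 → longest is Neoproterozoic (461.2 Myr).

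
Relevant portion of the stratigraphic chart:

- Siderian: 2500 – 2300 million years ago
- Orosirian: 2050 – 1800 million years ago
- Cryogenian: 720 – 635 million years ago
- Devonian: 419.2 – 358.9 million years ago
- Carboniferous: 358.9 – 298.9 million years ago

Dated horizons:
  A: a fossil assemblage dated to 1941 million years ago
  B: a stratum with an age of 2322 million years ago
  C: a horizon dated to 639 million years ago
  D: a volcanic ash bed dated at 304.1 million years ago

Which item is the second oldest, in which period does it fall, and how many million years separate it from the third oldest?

A, in the Orosirian; 1302 million years to C

Larger Ma means older, so oldest first: B 2322 > A 1941 > C 639 > D 304.1.
Counting 2 along gives A (1941 Ma); the excerpt puts that inside the Orosirian, 2050–1800 Ma.
Next in line is C (639 Ma), and 1941 − 639 = 1302 Myr.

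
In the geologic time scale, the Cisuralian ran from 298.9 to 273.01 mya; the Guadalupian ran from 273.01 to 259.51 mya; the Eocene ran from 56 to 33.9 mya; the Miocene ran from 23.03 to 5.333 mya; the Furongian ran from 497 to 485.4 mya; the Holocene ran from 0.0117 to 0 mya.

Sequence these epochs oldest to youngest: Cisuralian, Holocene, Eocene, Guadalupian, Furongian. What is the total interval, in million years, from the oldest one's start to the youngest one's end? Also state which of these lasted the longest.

Start ages (Ma): Furongian 497, Cisuralian 298.9, Guadalupian 273.01, Eocene 56, Holocene 0.0117.
Ordered oldest to youngest: Furongian, Cisuralian, Guadalupian, Eocene, Holocene.
Span = 497 − 0 = 497 Myr.
Durations: Guadalupian 13.5, Holocene 0.0117, Furongian 11.6, Eocene 22.1, Cisuralian 25.89 → longest is Cisuralian (25.89 Myr).

Furongian, Cisuralian, Guadalupian, Eocene, Holocene; total span 497 Myr; longest is Cisuralian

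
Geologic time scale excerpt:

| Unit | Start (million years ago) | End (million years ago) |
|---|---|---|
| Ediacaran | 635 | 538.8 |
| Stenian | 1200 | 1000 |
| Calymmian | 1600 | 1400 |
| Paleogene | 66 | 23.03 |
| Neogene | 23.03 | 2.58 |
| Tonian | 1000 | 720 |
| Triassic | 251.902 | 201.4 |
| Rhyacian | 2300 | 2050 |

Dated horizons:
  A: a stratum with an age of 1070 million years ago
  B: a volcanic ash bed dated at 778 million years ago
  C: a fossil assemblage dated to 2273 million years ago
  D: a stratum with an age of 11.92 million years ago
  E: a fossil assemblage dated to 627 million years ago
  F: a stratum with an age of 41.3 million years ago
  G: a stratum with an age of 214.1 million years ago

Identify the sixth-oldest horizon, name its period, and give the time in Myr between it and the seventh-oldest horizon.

Sorted oldest-first by Ma: C (2273), A (1070), B (778), E (627), G (214.1), F (41.3), D (11.92).
The sixth oldest is F at 41.3 Ma, which lies in 66–23.03 Ma: the Paleogene.
The seventh oldest is D at 11.92 Ma; separation = |41.3 − 11.92| = 29.38 Myr.

F, in the Paleogene; 29.38 million years to D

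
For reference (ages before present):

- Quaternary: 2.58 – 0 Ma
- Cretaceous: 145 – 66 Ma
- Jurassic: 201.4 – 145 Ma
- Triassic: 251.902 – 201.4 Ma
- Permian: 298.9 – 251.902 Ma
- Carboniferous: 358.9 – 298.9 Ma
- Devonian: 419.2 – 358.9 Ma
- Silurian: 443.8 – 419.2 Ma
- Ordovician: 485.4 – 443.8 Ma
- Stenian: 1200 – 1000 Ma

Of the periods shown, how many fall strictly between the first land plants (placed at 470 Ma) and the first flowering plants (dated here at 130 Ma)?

6

The older date is 470 Ma and the younger is 130 Ma.
Periods with start < 470 and end > 130 Ma: Silurian (443.8–419.2), Devonian (419.2–358.9), Carboniferous (358.9–298.9), Permian (298.9–251.902), Triassic (251.902–201.4), Jurassic (201.4–145).
That is 6 complete periods.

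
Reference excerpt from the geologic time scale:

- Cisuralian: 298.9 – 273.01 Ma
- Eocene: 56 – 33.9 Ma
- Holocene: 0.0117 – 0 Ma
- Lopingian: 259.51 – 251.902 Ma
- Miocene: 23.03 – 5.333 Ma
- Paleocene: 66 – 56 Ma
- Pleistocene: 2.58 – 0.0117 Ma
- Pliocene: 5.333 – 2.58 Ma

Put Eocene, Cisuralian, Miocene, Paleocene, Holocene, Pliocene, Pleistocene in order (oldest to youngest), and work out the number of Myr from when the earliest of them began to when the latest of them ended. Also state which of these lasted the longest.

Cisuralian → Paleocene → Eocene → Miocene → Pliocene → Pleistocene → Holocene; total span 298.9 Myr; longest is Cisuralian

From the excerpt: Eocene 56–33.9; Cisuralian 298.9–273.01; Miocene 23.03–5.333; Paleocene 66–56; Holocene 0.0117–0; Pliocene 5.333–2.58; Pleistocene 2.58–0.0117 (Ma).
Larger Ma is earlier, so the oldest is Cisuralian and the youngest is Holocene; oldest to youngest: Cisuralian, Paleocene, Eocene, Miocene, Pliocene, Pleistocene, Holocene.
Oldest start 298.9 minus youngest end 0 gives 298.9 Myr overall.
Individual lengths (start − end): Paleocene 10; Cisuralian 25.89; Holocene 0.0117; Eocene 22.1; Pliocene 2.753; Pleistocene 2.5683; Miocene 17.697. The largest is Cisuralian at 25.89 Myr.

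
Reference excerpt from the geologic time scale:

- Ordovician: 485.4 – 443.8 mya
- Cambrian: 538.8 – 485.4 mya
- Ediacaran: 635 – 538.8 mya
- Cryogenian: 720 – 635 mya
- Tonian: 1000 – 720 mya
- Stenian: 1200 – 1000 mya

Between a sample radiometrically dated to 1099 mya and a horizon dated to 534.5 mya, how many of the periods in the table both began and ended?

3

1099 Ma sits inside the Stenian (1200–1000) and 534.5 Ma inside the Cambrian (538.8–485.4); neither of those is wholly between the two dates.
The listed periods lying completely between them are Tonian, Cryogenian, Ediacaran — 3 in all.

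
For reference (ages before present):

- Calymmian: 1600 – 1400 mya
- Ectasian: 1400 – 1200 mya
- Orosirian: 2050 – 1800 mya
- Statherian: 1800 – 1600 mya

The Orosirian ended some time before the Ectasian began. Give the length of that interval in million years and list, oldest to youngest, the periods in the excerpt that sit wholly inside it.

The Orosirian closes at 1800 Ma and the Ectasian opens at 1400 Ma, so the interval is 1800 − 1400 = 400 Myr.
A period fits inside if it starts at or after 1800 Ma and ends at or before 1400 Ma; oldest first that gives Statherian, Calymmian.

400 million years; Statherian, Calymmian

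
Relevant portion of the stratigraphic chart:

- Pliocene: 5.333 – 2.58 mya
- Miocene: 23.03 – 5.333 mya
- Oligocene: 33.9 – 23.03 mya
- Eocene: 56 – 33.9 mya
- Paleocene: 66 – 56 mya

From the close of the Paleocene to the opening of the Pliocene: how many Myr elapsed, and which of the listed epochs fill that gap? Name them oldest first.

50.667 million years; Eocene, Oligocene, Miocene

End of Paleocene = 56 Ma; start of Pliocene = 5.333 Ma.
Gap = 56 − 5.333 = 50.667 Myr.
Epochs wholly inside 56–5.333 Ma: Eocene (56–33.9), Oligocene (33.9–23.03), Miocene (23.03–5.333).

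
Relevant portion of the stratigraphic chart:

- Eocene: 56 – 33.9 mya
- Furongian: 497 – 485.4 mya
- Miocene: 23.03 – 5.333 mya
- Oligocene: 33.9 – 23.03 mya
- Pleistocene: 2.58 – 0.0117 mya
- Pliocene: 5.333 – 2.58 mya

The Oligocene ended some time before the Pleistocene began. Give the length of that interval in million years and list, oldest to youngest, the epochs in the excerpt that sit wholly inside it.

20.45 million years; Miocene, Pliocene

The Oligocene closes at 23.03 Ma and the Pleistocene opens at 2.58 Ma, so the interval is 23.03 − 2.58 = 20.45 Myr.
An epoch fits inside if it starts at or after 23.03 Ma and ends at or before 2.58 Ma; oldest first that gives Miocene, Pliocene.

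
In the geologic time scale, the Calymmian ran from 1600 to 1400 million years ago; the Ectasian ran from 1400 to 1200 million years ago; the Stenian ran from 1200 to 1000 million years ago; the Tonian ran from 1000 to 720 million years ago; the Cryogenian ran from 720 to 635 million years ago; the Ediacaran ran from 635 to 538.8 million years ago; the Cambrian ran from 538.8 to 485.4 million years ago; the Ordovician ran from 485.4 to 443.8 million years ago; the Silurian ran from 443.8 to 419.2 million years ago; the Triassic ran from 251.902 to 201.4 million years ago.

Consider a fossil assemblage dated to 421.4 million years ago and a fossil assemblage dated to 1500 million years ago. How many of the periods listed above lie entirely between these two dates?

7

The older date is 1500 Ma and the younger is 421.4 Ma.
Periods with start < 1500 and end > 421.4 Ma: Ectasian (1400–1200), Stenian (1200–1000), Tonian (1000–720), Cryogenian (720–635), Ediacaran (635–538.8), Cambrian (538.8–485.4), Ordovician (485.4–443.8).
That is 7 complete periods.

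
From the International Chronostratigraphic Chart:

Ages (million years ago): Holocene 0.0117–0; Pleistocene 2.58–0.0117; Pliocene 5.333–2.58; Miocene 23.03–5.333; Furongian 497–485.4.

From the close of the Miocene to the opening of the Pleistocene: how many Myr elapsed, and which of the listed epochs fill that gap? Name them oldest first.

2.753 million years; Pliocene

The Miocene closes at 5.333 Ma and the Pleistocene opens at 2.58 Ma, so the interval is 5.333 − 2.58 = 2.753 Myr.
An epoch fits inside if it starts at or after 5.333 Ma and ends at or before 2.58 Ma; oldest first that gives Pliocene.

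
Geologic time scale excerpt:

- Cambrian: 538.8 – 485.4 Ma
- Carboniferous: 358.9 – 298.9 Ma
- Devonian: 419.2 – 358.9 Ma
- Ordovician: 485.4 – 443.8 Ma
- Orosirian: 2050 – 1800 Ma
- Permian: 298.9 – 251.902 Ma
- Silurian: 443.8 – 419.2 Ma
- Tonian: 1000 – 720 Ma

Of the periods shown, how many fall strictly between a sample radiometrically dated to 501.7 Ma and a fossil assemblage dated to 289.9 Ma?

4

The older date is 501.7 Ma and the younger is 289.9 Ma.
Periods with start < 501.7 and end > 289.9 Ma: Ordovician (485.4–443.8), Silurian (443.8–419.2), Devonian (419.2–358.9), Carboniferous (358.9–298.9).
That is 4 complete periods.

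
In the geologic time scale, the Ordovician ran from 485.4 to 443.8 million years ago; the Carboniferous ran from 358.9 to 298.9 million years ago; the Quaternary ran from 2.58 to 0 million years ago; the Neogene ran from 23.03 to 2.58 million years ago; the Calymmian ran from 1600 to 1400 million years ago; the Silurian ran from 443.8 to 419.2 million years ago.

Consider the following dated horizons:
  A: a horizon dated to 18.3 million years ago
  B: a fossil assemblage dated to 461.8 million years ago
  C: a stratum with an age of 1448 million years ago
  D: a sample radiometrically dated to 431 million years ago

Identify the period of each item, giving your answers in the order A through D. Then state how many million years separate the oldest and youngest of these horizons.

A — Neogene; B — Ordovician; C — Calymmian; D — Silurian; span 1429.7 million years

A: 18.3 Ma lies in 23.03–2.58 Ma, so Neogene.
B: 461.8 Ma lies in 485.4–443.8 Ma, so Ordovician.
C: 1448 Ma lies in 1600–1400 Ma, so Calymmian.
D: 431 Ma lies in 443.8–419.2 Ma, so Silurian.
Oldest = 1448 Ma, youngest = 18.3 Ma → span 1429.7 Myr.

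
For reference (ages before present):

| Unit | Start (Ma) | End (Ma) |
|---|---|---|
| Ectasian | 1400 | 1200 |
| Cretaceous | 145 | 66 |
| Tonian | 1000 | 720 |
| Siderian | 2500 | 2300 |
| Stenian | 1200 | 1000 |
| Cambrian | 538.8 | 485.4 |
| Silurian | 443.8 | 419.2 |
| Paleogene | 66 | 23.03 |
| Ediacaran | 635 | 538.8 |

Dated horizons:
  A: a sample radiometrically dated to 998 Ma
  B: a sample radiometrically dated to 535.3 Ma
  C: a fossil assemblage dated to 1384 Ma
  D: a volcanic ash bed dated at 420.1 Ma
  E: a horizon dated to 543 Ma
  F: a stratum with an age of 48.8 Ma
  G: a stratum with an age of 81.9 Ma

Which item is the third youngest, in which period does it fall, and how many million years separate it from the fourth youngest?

Sorted youngest-first by Ma: F (48.8), G (81.9), D (420.1), B (535.3), E (543), A (998), C (1384).
The third youngest is D at 420.1 Ma, which lies in 443.8–419.2 Ma: the Silurian.
The fourth youngest is B at 535.3 Ma; separation = |420.1 − 535.3| = 115.2 Myr.

D, in the Silurian; 115.2 million years to B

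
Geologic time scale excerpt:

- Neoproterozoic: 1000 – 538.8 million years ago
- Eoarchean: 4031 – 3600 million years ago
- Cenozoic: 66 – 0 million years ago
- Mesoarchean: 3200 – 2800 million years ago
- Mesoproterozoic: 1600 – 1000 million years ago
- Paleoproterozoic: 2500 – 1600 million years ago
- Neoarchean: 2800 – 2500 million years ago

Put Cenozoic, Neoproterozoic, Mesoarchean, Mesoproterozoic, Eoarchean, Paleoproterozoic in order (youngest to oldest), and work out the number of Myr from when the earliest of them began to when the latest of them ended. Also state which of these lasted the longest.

Start ages (Ma): Eoarchean 4031, Mesoarchean 3200, Paleoproterozoic 2500, Mesoproterozoic 1600, Neoproterozoic 1000, Cenozoic 66.
Ordered youngest to oldest: Cenozoic, Neoproterozoic, Mesoproterozoic, Paleoproterozoic, Mesoarchean, Eoarchean.
Span = 4031 − 0 = 4031 Myr.
Durations: Mesoarchean 400, Eoarchean 431, Cenozoic 66, Paleoproterozoic 900, Mesoproterozoic 600, Neoproterozoic 461.2 → longest is Paleoproterozoic (900 Myr).

Cenozoic, Neoproterozoic, Mesoproterozoic, Paleoproterozoic, Mesoarchean, Eoarchean; total span 4031 Myr; longest is Paleoproterozoic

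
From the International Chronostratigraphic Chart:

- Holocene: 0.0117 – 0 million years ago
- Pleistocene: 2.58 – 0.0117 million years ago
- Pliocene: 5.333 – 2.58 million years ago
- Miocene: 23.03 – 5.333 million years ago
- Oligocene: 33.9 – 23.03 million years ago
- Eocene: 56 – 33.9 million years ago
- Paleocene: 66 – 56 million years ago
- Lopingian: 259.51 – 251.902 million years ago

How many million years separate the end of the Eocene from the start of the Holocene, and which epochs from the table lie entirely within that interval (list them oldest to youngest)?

The Eocene closes at 33.9 Ma and the Holocene opens at 0.0117 Ma, so the interval is 33.9 − 0.0117 = 33.8883 Myr.
An epoch fits inside if it starts at or after 33.9 Ma and ends at or before 0.0117 Ma; oldest first that gives Oligocene, Miocene, Pliocene, Pleistocene.

33.8883 million years; Oligocene, Miocene, Pliocene, Pleistocene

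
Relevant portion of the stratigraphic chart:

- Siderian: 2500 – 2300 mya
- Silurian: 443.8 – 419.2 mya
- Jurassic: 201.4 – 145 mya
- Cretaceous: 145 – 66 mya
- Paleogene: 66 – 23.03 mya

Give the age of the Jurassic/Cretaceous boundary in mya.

145 mya

The Jurassic ends and the Cretaceous begins at 145 mya.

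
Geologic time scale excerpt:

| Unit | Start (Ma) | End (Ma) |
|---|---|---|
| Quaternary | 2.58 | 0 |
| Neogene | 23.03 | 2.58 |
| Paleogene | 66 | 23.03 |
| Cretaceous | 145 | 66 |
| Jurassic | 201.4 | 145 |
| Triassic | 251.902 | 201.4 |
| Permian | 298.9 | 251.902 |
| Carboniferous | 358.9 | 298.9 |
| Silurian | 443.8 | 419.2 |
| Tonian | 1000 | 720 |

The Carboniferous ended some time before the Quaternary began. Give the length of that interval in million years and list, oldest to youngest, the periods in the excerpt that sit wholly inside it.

End of Carboniferous = 298.9 Ma; start of Quaternary = 2.58 Ma.
Gap = 298.9 − 2.58 = 296.32 Myr.
Periods wholly inside 298.9–2.58 Ma: Permian (298.9–251.902), Triassic (251.902–201.4), Jurassic (201.4–145), Cretaceous (145–66), Paleogene (66–23.03), Neogene (23.03–2.58).

296.32 million years; Permian, Triassic, Jurassic, Cretaceous, Paleogene, Neogene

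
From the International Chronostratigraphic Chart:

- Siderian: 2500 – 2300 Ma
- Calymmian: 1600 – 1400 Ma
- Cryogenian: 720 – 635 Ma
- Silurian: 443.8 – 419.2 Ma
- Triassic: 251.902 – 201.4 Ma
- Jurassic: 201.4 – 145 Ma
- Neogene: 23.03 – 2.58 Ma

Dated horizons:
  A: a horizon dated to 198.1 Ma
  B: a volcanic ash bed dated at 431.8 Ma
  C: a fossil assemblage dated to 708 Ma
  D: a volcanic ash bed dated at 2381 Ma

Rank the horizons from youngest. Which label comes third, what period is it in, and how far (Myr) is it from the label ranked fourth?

Sorted youngest-first by Ma: A (198.1), B (431.8), C (708), D (2381).
The third youngest is C at 708 Ma, which lies in 720–635 Ma: the Cryogenian.
The fourth youngest is D at 2381 Ma; separation = |708 − 2381| = 1673 Myr.

C, in the Cryogenian; 1673 million years to D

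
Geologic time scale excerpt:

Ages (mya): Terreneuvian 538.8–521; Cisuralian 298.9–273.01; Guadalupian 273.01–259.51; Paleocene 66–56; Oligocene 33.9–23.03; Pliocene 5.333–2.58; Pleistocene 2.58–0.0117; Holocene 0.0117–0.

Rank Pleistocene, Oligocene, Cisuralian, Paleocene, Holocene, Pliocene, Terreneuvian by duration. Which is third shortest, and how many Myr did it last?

Durations: Pleistocene 2.5683; Oligocene 10.87; Cisuralian 25.89; Paleocene 10; Holocene 0.0117; Pliocene 2.753; Terreneuvian 17.8 Myr.
Sorted shortest-first: Holocene (0.0117), Pleistocene (2.5683), Pliocene (2.753), Paleocene (10), Oligocene (10.87), Terreneuvian (17.8), Cisuralian (25.89).
The third shortest is Pliocene at 2.753 Myr.

Pliocene, 2.753 million years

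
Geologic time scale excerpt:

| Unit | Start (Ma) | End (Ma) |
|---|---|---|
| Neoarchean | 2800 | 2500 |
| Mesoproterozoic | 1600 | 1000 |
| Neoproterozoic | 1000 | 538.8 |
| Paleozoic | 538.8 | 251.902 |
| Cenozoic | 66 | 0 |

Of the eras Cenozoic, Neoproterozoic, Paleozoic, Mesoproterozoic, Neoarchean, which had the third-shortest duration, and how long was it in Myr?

Neoarchean, 300 million years

Start − end for each: Cenozoic 66 − 0 = 66; Neoproterozoic 1000 − 538.8 = 461.2; Paleozoic 538.8 − 251.902 = 286.898; Mesoproterozoic 1600 − 1000 = 600; Neoarchean 2800 − 2500 = 300.
Ranking these from shortest: Cenozoic < Paleozoic < Neoarchean < Neoproterozoic < Mesoproterozoic.
Position 3 in that ranking is Neoarchean, which lasted 300 Myr.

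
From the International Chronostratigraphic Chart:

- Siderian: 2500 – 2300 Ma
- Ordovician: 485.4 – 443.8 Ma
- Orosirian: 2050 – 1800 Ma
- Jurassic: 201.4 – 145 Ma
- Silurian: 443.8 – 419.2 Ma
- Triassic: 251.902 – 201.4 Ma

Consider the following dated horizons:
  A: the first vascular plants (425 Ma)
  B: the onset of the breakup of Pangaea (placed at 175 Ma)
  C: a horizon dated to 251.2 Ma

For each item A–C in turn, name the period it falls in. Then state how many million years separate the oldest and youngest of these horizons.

A: 425 Ma lies in 443.8–419.2 Ma, so Silurian.
B: 175 Ma lies in 201.4–145 Ma, so Jurassic.
C: 251.2 Ma lies in 251.902–201.4 Ma, so Triassic.
Oldest = 425 Ma, youngest = 175 Ma → span 250 Myr.

A — Silurian; B — Jurassic; C — Triassic; span 250 million years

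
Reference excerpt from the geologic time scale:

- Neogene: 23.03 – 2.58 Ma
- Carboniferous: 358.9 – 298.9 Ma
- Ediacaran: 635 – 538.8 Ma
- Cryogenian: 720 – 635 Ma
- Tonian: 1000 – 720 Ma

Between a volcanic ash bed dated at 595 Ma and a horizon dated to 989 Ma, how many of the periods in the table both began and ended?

1

The older date is 989 Ma and the younger is 595 Ma.
Periods with start < 989 and end > 595 Ma: Cryogenian (720–635).
That is 1 complete period.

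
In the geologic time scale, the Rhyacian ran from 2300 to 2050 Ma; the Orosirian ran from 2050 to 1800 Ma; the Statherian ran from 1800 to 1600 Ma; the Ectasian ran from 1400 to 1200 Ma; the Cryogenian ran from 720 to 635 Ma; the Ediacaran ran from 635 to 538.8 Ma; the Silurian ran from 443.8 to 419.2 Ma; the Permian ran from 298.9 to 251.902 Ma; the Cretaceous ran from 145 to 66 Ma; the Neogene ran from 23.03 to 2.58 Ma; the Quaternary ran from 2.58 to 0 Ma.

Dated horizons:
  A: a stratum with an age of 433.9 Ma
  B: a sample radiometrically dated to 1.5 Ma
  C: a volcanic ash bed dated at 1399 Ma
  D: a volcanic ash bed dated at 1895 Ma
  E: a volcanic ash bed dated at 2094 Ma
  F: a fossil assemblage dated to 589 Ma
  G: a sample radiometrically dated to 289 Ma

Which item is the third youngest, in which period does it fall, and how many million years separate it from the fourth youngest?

A, in the Silurian; 155.1 million years to F

Smaller Ma means younger, so youngest first: B 1.5 < G 289 < A 433.9 < F 589 < C 1399 < D 1895 < E 2094.
Counting 3 along gives A (433.9 Ma); the excerpt puts that inside the Silurian, 443.8–419.2 Ma.
Next in line is F (589 Ma), and 589 − 433.9 = 155.1 Myr.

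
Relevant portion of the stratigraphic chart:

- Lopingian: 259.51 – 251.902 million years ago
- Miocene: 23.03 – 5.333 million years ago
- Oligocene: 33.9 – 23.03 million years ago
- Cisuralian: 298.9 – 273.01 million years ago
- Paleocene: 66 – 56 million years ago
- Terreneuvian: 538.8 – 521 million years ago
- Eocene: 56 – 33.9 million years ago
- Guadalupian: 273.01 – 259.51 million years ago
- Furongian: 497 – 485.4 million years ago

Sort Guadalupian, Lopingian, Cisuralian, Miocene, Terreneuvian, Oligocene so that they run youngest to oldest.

Miocene, Oligocene, Lopingian, Guadalupian, Cisuralian, Terreneuvian

The oldest of these is Terreneuvian (starts 538.8 Ma) and the youngest is Miocene (ends 5.333 Ma).
In between, by decreasing start age: Cisuralian (298.9), Guadalupian (273.01), Lopingian (259.51), Oligocene (33.9).
Listing youngest first means reversing that sequence.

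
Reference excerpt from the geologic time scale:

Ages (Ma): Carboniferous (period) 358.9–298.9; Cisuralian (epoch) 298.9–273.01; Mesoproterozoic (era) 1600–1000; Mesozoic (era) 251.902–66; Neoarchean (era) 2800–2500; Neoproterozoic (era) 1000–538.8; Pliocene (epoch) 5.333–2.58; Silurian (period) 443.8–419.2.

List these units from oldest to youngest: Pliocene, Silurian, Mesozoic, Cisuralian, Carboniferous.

The oldest of these is Silurian (starts 443.8 Ma) and the youngest is Pliocene (ends 2.58 Ma).
In between, by decreasing start age: Carboniferous (358.9), Cisuralian (298.9), Mesozoic (251.902).

Silurian, then Carboniferous, then Cisuralian, then Mesozoic, then Pliocene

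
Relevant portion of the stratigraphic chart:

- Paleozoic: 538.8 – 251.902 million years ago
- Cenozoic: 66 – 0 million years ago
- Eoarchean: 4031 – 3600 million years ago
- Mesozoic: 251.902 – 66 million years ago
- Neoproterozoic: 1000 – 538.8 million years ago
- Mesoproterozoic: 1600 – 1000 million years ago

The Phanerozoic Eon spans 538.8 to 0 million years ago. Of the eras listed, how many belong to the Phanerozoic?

3

Eras inside 538.8–0 Ma: Paleozoic, Mesozoic, Cenozoic — 3 in total.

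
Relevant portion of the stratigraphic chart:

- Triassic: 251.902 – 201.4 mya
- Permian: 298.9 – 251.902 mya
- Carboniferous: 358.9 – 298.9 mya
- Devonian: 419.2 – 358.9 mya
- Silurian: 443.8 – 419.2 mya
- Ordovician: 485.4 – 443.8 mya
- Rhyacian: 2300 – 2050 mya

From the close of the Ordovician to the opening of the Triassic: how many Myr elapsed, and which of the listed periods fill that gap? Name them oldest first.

End of Ordovician = 443.8 Ma; start of Triassic = 251.902 Ma.
Gap = 443.8 − 251.902 = 191.898 Myr.
Periods wholly inside 443.8–251.902 Ma: Silurian (443.8–419.2), Devonian (419.2–358.9), Carboniferous (358.9–298.9), Permian (298.9–251.902).

191.898 million years; Silurian, Devonian, Carboniferous, Permian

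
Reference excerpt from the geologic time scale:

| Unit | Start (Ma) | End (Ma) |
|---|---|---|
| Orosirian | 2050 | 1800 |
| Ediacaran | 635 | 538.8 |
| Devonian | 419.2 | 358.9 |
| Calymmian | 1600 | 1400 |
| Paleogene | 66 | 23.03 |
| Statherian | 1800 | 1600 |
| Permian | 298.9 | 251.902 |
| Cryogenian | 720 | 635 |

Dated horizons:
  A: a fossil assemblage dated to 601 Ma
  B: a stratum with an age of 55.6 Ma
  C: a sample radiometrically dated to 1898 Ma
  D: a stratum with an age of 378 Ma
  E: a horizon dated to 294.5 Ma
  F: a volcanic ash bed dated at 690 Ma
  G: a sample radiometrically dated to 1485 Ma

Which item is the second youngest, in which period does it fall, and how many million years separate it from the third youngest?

E, in the Permian; 83.5 million years to D

Smaller Ma means younger, so youngest first: B 55.6 < E 294.5 < D 378 < A 601 < F 690 < G 1485 < C 1898.
Counting 2 along gives E (294.5 Ma); the excerpt puts that inside the Permian, 298.9–251.902 Ma.
Next in line is D (378 Ma), and 378 − 294.5 = 83.5 Myr.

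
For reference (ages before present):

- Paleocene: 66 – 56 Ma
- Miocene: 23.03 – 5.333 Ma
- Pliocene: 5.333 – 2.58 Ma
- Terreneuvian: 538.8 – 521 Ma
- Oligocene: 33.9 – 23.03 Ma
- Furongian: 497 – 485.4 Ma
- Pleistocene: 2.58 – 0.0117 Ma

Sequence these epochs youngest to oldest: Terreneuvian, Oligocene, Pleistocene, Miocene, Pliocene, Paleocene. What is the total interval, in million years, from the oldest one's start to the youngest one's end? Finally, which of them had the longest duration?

From the excerpt: Terreneuvian 538.8–521; Oligocene 33.9–23.03; Pleistocene 2.58–0.0117; Miocene 23.03–5.333; Pliocene 5.333–2.58; Paleocene 66–56 (Ma).
Larger Ma is earlier, so the oldest is Terreneuvian and the youngest is Pleistocene; youngest to oldest: Pleistocene, Pliocene, Miocene, Oligocene, Paleocene, Terreneuvian.
Oldest start 538.8 minus youngest end 0.0117 gives 538.7883 Myr overall.
Individual lengths (start − end): Pliocene 2.753; Miocene 17.697; Pleistocene 2.5683; Terreneuvian 17.8; Oligocene 10.87; Paleocene 10. The largest is Terreneuvian at 17.8 Myr.

Pleistocene → Pliocene → Miocene → Oligocene → Paleocene → Terreneuvian; total span 538.7883 Myr; longest is Terreneuvian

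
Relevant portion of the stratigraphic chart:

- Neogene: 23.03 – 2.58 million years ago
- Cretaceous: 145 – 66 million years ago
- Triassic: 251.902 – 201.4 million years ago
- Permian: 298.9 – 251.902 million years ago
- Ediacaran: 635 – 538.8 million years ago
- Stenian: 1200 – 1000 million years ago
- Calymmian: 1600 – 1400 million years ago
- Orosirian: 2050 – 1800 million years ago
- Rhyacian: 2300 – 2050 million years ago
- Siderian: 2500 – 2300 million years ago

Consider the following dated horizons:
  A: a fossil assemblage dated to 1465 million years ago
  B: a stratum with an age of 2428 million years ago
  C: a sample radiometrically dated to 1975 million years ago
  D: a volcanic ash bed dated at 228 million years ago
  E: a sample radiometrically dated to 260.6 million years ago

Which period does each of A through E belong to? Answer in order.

Match each age against the start–end ranges in the excerpt: A = 1465 Ma → Calymmian (1600–1400); B = 2428 Ma → Siderian (2500–2300); C = 1975 Ma → Orosirian (2050–1800); D = 228 Ma → Triassic (251.902–201.4); E = 260.6 Ma → Permian (298.9–251.902).

A — Calymmian; B — Siderian; C — Orosirian; D — Triassic; E — Permian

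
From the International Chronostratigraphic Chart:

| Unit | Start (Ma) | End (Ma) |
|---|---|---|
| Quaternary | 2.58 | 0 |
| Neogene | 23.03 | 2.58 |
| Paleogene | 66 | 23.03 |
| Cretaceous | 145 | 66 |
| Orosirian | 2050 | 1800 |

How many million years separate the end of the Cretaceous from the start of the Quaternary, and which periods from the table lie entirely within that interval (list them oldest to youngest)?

63.42 million years; Paleogene, Neogene

The Cretaceous closes at 66 Ma and the Quaternary opens at 2.58 Ma, so the interval is 66 − 2.58 = 63.42 Myr.
A period fits inside if it starts at or after 66 Ma and ends at or before 2.58 Ma; oldest first that gives Paleogene, Neogene.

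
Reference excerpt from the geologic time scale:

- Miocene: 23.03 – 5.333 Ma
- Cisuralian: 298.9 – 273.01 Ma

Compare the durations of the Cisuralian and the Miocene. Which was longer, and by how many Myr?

Cisuralian, by 8.193 million years

Cisuralian: 298.9 − 273.01 = 25.89 Myr.
Miocene: 23.03 − 5.333 = 17.697 Myr.
Difference: 25.89 − 17.697 = 8.193 Myr, so the Cisuralian was longer.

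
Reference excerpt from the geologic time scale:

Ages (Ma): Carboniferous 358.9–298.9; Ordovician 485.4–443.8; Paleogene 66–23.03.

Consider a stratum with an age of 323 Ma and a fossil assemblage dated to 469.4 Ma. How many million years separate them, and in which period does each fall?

Elapsed time: 469.4 − 323 = 146.4 Myr.
323 Ma lies within 358.9–298.9 Ma: Carboniferous.
469.4 Ma lies within 485.4–443.8 Ma: Ordovician.

146.4 million years apart; the first in the Carboniferous, the second in the Ordovician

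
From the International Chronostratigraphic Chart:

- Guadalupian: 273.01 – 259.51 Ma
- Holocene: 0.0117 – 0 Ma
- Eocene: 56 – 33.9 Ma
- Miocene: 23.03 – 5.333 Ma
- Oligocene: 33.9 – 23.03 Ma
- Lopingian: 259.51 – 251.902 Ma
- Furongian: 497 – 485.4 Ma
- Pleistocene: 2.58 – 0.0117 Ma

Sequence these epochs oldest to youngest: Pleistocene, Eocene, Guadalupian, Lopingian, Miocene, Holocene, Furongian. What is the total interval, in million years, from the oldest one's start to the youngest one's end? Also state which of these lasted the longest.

From the excerpt: Pleistocene 2.58–0.0117; Eocene 56–33.9; Guadalupian 273.01–259.51; Lopingian 259.51–251.902; Miocene 23.03–5.333; Holocene 0.0117–0; Furongian 497–485.4 (Ma).
Larger Ma is earlier, so the oldest is Furongian and the youngest is Holocene; oldest to youngest: Furongian, Guadalupian, Lopingian, Eocene, Miocene, Pleistocene, Holocene.
Oldest start 497 minus youngest end 0 gives 497 Myr overall.
Individual lengths (start − end): Guadalupian 13.5; Eocene 22.1; Lopingian 7.608; Miocene 17.697; Holocene 0.0117; Furongian 11.6; Pleistocene 2.5683. The largest is Eocene at 22.1 Myr.

Furongian, Guadalupian, Lopingian, Eocene, Miocene, Pleistocene, Holocene; total span 497 Myr; longest is Eocene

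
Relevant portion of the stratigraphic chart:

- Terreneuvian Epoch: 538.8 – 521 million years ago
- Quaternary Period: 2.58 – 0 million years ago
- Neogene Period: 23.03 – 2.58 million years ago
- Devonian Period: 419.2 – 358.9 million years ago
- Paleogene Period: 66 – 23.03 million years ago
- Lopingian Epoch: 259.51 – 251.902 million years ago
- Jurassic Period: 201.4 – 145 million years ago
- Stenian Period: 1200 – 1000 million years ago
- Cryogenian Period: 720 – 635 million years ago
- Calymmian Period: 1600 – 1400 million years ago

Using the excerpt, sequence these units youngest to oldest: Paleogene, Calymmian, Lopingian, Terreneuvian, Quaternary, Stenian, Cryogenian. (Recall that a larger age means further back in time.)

Sorting by start age (ascending Ma, since larger Ma = older): Quaternary start 2.58, Paleogene start 66, Lopingian start 259.51, Terreneuvian start 538.8, Cryogenian start 720, Stenian start 1200, Calymmian start 1600.

Quaternary, Paleogene, Lopingian, Terreneuvian, Cryogenian, Stenian, Calymmian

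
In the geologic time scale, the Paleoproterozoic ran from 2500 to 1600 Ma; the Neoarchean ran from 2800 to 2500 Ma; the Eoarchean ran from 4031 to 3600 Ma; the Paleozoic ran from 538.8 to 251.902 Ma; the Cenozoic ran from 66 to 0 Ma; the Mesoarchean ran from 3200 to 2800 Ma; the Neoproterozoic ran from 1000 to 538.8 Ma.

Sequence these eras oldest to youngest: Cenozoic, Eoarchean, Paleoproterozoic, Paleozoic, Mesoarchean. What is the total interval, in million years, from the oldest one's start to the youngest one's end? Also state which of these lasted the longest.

Eoarchean, Mesoarchean, Paleoproterozoic, Paleozoic, Cenozoic; total span 4031 Myr; longest is Paleoproterozoic

Start ages (Ma): Eoarchean 4031, Mesoarchean 3200, Paleoproterozoic 2500, Paleozoic 538.8, Cenozoic 66.
Ordered oldest to youngest: Eoarchean, Mesoarchean, Paleoproterozoic, Paleozoic, Cenozoic.
Span = 4031 − 0 = 4031 Myr.
Durations: Mesoarchean 400, Cenozoic 66, Eoarchean 431, Paleoproterozoic 900, Paleozoic 286.898 → longest is Paleoproterozoic (900 Myr).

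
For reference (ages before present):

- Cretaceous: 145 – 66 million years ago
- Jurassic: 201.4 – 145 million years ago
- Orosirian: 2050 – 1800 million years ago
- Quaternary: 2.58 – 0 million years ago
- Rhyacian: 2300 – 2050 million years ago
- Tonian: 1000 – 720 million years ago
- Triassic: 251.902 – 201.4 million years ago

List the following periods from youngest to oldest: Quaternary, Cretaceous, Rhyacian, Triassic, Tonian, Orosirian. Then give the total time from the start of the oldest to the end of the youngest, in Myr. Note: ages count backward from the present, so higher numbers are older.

Quaternary → Cretaceous → Triassic → Tonian → Orosirian → Rhyacian; total span 2300 Myr

From the excerpt: Quaternary 2.58–0; Cretaceous 145–66; Rhyacian 2300–2050; Triassic 251.902–201.4; Tonian 1000–720; Orosirian 2050–1800 (Ma).
Larger Ma is earlier, so the oldest is Rhyacian and the youngest is Quaternary; youngest to oldest: Quaternary, Cretaceous, Triassic, Tonian, Orosirian, Rhyacian.
Oldest start 2300 minus youngest end 0 gives 2300 Myr overall.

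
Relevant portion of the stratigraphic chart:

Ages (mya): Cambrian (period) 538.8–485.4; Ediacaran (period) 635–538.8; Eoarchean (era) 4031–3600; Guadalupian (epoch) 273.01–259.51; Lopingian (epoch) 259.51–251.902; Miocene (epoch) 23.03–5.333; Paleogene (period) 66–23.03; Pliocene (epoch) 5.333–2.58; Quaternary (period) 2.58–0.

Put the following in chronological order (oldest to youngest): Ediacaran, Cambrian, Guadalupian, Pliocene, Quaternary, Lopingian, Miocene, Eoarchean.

Eoarchean → Ediacaran → Cambrian → Guadalupian → Lopingian → Miocene → Pliocene → Quaternary

Read off each span (Ma): Ediacaran 635–538.8; Cambrian 538.8–485.4; Guadalupian 273.01–259.51; Pliocene 5.333–2.58; Quaternary 2.58–0; Lopingian 259.51–251.902; Miocene 23.03–5.333; Eoarchean 4031–3600.
Larger Ma is older, so oldest→youngest is Eoarchean, Ediacaran, Cambrian, Guadalupian, Lopingian, Miocene, Pliocene, Quaternary.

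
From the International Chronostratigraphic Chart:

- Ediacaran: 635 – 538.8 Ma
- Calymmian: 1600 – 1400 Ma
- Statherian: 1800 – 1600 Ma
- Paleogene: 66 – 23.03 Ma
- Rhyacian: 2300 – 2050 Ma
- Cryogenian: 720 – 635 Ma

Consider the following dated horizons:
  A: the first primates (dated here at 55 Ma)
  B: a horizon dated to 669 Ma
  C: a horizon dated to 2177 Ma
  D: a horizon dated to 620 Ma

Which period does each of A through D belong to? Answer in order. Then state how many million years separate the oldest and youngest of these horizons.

A — Paleogene; B — Cryogenian; C — Rhyacian; D — Ediacaran; span 2122 million years

Match each age against the start–end ranges in the excerpt: A = 55 Ma → Paleogene (66–23.03); B = 669 Ma → Cryogenian (720–635); C = 2177 Ma → Rhyacian (2300–2050); D = 620 Ma → Ediacaran (635–538.8).
The largest age is 2177 Ma and the smallest is 55 Ma; their difference is 2122 Myr.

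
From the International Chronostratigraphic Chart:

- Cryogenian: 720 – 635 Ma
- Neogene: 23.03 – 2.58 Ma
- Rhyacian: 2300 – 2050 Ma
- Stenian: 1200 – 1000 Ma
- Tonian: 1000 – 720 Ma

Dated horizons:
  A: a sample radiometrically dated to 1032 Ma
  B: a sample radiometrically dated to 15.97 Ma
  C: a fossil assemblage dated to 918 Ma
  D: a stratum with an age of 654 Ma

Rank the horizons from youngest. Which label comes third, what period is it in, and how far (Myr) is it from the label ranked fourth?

C, in the Tonian; 114 million years to A

Smaller Ma means younger, so youngest first: B 15.97 < D 654 < C 918 < A 1032.
Counting 3 along gives C (918 Ma); the excerpt puts that inside the Tonian, 1000–720 Ma.
Next in line is A (1032 Ma), and 1032 − 918 = 114 Myr.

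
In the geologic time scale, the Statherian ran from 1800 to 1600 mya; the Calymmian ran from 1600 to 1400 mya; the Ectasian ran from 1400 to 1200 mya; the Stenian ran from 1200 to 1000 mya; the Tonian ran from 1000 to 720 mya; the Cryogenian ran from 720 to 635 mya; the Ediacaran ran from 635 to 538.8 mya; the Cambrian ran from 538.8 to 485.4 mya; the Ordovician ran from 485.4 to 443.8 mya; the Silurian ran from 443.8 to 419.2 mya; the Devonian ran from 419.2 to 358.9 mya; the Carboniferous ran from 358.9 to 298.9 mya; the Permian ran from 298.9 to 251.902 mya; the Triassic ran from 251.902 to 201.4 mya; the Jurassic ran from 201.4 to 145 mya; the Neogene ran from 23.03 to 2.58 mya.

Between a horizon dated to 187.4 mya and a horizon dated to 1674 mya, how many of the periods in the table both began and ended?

13

The older date is 1674 Ma and the younger is 187.4 Ma.
Periods with start < 1674 and end > 187.4 Ma: Calymmian (1600–1400), Ectasian (1400–1200), Stenian (1200–1000), Tonian (1000–720), Cryogenian (720–635), Ediacaran (635–538.8), Cambrian (538.8–485.4), Ordovician (485.4–443.8), Silurian (443.8–419.2), Devonian (419.2–358.9), Carboniferous (358.9–298.9), Permian (298.9–251.902), Triassic (251.902–201.4).
That is 13 complete periods.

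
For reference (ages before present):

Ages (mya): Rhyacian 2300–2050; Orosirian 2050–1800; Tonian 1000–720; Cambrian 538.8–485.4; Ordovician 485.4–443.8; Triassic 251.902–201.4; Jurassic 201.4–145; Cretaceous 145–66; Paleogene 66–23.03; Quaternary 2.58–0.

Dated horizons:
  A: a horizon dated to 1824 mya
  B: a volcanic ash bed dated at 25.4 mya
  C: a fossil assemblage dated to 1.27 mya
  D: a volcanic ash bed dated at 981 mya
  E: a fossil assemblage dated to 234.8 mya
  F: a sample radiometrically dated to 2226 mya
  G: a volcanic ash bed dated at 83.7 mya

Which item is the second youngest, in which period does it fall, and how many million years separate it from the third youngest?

B, in the Paleogene; 58.3 million years to G

Smaller Ma means younger, so youngest first: C 1.27 < B 25.4 < G 83.7 < E 234.8 < D 981 < A 1824 < F 2226.
Counting 2 along gives B (25.4 Ma); the excerpt puts that inside the Paleogene, 66–23.03 Ma.
Next in line is G (83.7 Ma), and 83.7 − 25.4 = 58.3 Myr.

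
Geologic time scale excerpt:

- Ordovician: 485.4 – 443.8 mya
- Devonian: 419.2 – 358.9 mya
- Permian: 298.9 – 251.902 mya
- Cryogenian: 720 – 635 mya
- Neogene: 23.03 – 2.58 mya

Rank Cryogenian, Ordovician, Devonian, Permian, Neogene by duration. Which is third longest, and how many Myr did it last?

Permian, 46.998 million years

Start − end for each: Cryogenian 720 − 635 = 85; Ordovician 485.4 − 443.8 = 41.6; Devonian 419.2 − 358.9 = 60.3; Permian 298.9 − 251.902 = 46.998; Neogene 23.03 − 2.58 = 20.45.
Ranking these from longest: Cryogenian > Devonian > Permian > Ordovician > Neogene.
Position 3 in that ranking is Permian, which lasted 46.998 Myr.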